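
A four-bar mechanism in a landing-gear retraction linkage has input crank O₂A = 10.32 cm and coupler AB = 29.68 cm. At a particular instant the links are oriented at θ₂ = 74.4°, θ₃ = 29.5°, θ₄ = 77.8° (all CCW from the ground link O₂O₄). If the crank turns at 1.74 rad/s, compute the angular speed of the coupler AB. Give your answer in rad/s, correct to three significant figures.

0.0481

ω₂ = 1.74 rad/s
Differentiating the loop-closure r₂e^{iθ₂}+r₃e^{iθ₃}=r₁+r₄e^{iθ₄} gives r₂ω₂e^{iθ₂}+r₃ω₃e^{iθ₃}=r₄ω₄e^{iθ₄}.
Eliminating the other unknown: ω₃ = r₂ω₂ sin(θ₄−θ₂) / [r₃ sin(θ₃−θ₄)].
Numerator sine = +0.05931; denominator sine = -0.74664.
Result = 0.1032·1.74·(+0.05931) / (0.2968·(-0.74664)) = -0.048057 rad/s; magnitude 0.048057 rad/s.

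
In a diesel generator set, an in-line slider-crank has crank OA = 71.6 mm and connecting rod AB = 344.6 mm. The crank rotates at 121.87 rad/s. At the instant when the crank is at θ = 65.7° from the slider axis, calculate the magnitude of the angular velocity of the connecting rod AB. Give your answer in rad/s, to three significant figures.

10.6

ω = 121.9 rad/s
The rod makes angle φ with the slider axis where L sinφ = r sinθ; differentiating, L cosφ·φ̇ = r ω cosθ.
L cosφ = √(L² − r² sin²θ) = 0.33836 m.
|ω_rod| = r ω |cosθ| / √(L² − r² sin²θ) = 0.0716·121.9·0.41151/0.33836 = 10.612 rad/s.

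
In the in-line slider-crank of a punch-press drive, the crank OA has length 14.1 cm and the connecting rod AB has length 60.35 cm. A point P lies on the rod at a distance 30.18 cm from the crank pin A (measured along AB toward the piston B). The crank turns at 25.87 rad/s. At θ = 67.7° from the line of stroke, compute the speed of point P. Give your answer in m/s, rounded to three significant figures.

ω = 25.87 rad/s.  Crank-pin speed |V_A| = rω = 3.6477 m/s, perpendicular to OA.
Rod angle: sinφ = −(r/L) sinθ ⇒ φ = -12.484°; ω_rod = −rω cosθ/√(L²−r²sin²θ) = -2.349 rad/s.
V_P = V_A + ω_rod × AP, with AP = 0.3018 m along the rod.
Components: V_Px = −rω sinθ − a·ω_rod·sinφ = -3.5281 m/s;  V_Py = rω cosθ + a·ω_rod·cosφ = +0.69195 m/s.
|V_P| = √(V_Px² + V_Py²) = 3.5953 m/s.

3.60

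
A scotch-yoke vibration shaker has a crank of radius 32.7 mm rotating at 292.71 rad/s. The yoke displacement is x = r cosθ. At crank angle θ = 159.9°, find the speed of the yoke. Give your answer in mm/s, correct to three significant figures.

3290

ω = 292.7 rad/s
x = r cosθ ⇒ ẋ = −rω sinθ.
|v| = rω|sinθ| = 0.0327·292.7·|sin 159.9°| = 3.2894 m/s = 3289.4 mm/s.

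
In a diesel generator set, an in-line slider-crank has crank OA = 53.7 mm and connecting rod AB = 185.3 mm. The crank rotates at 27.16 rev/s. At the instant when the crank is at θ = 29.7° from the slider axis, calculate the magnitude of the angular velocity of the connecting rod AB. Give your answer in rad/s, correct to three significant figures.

ω = 170.7 rad/s (converted from 27.16 rev/s).
The rod makes angle φ with the slider axis where L sinφ = r sinθ; differentiating, L cosφ·φ̇ = r ω cosθ.
L cosφ = √(L² − r² sin²θ) = 0.18338 m.
|ω_rod| = r ω |cosθ| / √(L² − r² sin²θ) = 0.0537·170.7·0.86863/0.18338 = 43.408 rad/s.

43.4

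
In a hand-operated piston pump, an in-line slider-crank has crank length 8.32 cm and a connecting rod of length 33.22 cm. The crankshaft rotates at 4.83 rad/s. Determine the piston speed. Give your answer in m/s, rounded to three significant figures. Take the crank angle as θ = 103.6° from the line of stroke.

ω = 4.83 rad/s
For an in-line slider-crank, x = r cosθ + √(L² − r² sin²θ), so v = −rω sinθ·[1 + r cosθ/√(L² − r² sin²θ)].
With r = 0.0832 m, L = 0.3322 m, θ = 103.6°: √(L² − r² sin²θ) = 0.32221 m.
v = −0.0832·4.83·0.97196·[1 + 0.0832·-0.23514/0.32221] = -0.36687 m/s.
|v| = 0.36687 m/s.

0.367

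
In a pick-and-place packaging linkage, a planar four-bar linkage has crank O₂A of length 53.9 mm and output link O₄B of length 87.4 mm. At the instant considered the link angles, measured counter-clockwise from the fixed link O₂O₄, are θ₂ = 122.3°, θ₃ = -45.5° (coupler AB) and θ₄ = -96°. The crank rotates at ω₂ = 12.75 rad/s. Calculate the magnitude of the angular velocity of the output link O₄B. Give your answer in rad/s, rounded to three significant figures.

2.15

ω₂ = 12.75 rad/s
Differentiating the loop-closure r₂e^{iθ₂}+r₃e^{iθ₃}=r₁+r₄e^{iθ₄} gives r₂ω₂e^{iθ₂}+r₃ω₃e^{iθ₃}=r₄ω₄e^{iθ₄}.
Eliminating the other unknown: ω₄ = r₂ω₂ sin(θ₂−θ₃) / [r₄ sin(θ₄−θ₃)].
Numerator sine = +0.21132; denominator sine = -0.77162.
Result = 0.0539·12.75·(+0.21132) / (0.0874·(-0.77162)) = -2.1534 rad/s; magnitude 2.1534 rad/s.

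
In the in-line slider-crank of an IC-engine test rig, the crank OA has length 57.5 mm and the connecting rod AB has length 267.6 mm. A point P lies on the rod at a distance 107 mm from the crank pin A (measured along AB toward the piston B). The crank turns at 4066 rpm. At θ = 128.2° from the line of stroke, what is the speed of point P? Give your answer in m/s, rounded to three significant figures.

ω = 425.8 rad/s.  Crank-pin speed |V_A| = rω = 24.483 m/s, perpendicular to OA.
Rod angle: sinφ = −(r/L) sinθ ⇒ φ = -9.722°; ω_rod = −rω cosθ/√(L²−r²sin²θ) = +57.403 rad/s.
V_P = V_A + ω_rod × AP, with AP = 0.107 m along the rod.
Components: V_Px = −rω sinθ − a·ω_rod·sinφ = -18.203 m/s;  V_Py = rω cosθ + a·ω_rod·cosφ = -9.0865 m/s.
|V_P| = √(V_Px² + V_Py²) = 20.345 m/s.

20.3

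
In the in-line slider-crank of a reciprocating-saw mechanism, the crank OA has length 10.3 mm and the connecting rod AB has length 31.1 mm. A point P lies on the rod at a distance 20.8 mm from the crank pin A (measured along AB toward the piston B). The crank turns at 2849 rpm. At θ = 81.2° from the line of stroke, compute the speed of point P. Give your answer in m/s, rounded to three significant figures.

ω = 298.3 rad/s.  Crank-pin speed |V_A| = rω = 3.073 m/s, perpendicular to OA.
Rod angle: sinφ = −(r/L) sinθ ⇒ φ = -19.104°; ω_rod = −rω cosθ/√(L²−r²sin²θ) = -15.998 rad/s.
V_P = V_A + ω_rod × AP, with AP = 0.0208 m along the rod.
Components: V_Px = −rω sinθ − a·ω_rod·sinφ = -3.1457 m/s;  V_Py = rω cosθ + a·ω_rod·cosφ = +0.1557 m/s.
|V_P| = √(V_Px² + V_Py²) = 3.1496 m/s.

3.15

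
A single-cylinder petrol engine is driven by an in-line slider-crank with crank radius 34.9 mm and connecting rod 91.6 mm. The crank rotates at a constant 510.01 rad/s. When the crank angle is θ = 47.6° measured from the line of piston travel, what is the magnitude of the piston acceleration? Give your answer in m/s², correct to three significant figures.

ω = 510 rad/s
x(θ) = r cosθ + √(L² − r² sin²θ); with ω constant, a = ω²·d²x/dθ².
d²x/dθ² = −r cosθ − r²(cos2θ)/√u − r⁴ sin²2θ/(4u^{3/2}),  u = L² − r² sin²θ = 0.00772636 m².
Substituting r = 0.0349 m, L = 0.0916 m, θ = 47.6°: d²x/dθ² = -0.022819 m.
a = ω²·d²x/dθ² = (510)²·(-0.022819) = -5935.4 m/s²;  |a| = 5935.4 m/s².

5940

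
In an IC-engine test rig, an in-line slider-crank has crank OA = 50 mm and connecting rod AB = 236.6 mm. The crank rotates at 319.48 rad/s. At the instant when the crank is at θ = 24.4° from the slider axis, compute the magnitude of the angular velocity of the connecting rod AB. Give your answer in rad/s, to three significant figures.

61.7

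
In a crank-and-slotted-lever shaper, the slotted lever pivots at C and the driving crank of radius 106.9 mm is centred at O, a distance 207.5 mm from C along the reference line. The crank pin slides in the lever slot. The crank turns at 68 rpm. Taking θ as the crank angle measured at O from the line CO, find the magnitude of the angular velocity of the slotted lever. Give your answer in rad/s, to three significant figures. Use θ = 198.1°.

5.58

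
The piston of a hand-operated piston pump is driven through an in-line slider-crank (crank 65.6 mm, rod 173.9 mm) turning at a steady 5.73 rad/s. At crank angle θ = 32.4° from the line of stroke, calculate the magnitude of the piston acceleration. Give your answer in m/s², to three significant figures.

2.20

ω = 5.73 rad/s
x(θ) = r cosθ + √(L² − r² sin²θ); with ω constant, a = ω²·d²x/dθ².
d²x/dθ² = −r cosθ − r²(cos2θ)/√u − r⁴ sin²2θ/(4u^{3/2}),  u = L² − r² sin²θ = 0.0290057 m².
Substituting r = 0.0656 m, L = 0.1739 m, θ = 32.4°: d²x/dθ² = -0.066914 m.
a = ω²·d²x/dθ² = (5.73)²·(-0.066914) = -2.197 m/s²;  |a| = 2.197 m/s².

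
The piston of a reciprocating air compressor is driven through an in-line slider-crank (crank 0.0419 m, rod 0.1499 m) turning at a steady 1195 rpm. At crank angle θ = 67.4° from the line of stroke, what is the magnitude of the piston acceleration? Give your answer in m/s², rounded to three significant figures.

ω = 2π·1195/60 = 125.1 rad/s
x(θ) = r cosθ + √(L² − r² sin²θ); with ω constant, a = ω²·d²x/dθ².
d²x/dθ² = −r cosθ − r²(cos2θ)/√u − r⁴ sin²2θ/(4u^{3/2}),  u = L² − r² sin²θ = 0.0209737 m².
Substituting r = 0.0419 m, L = 0.1499 m, θ = 67.4°: d²x/dθ² = -0.0076878 m.
a = ω²·d²x/dθ² = (125.1)²·(-0.0076878) = -120.39 m/s²;  |a| = 120.39 m/s².

120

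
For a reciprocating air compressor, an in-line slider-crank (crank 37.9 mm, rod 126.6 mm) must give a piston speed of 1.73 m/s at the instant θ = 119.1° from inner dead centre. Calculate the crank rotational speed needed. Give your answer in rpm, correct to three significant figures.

587

For an in-line slider-crank, |v_piston| = rω|sinθ|·[1 + r cosθ/√(L² − r² sin²θ)].
With r = 0.0379 m, L = 0.1266 m, θ = 119.1°: the bracketed kinematic factor |dx/dθ| = 0.028121 m.
ω = v/|dx/dθ| = 1.73/0.028121 = 61.521 rad/s.
N = 60ω/(2π) = 587.48 rpm.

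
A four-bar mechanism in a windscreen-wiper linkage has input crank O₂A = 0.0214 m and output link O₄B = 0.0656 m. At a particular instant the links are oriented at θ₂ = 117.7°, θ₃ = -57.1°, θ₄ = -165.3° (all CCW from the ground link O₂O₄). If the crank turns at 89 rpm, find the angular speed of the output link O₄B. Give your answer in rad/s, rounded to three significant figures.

ω₂ = 9.32 rad/s (from 89 rpm).
Differentiating the loop-closure r₂e^{iθ₂}+r₃e^{iθ₃}=r₁+r₄e^{iθ₄} gives r₂ω₂e^{iθ₂}+r₃ω₃e^{iθ₃}=r₄ω₄e^{iθ₄}.
Eliminating the other unknown: ω₄ = r₂ω₂ sin(θ₂−θ₃) / [r₄ sin(θ₄−θ₃)].
Numerator sine = +0.09063; denominator sine = -0.94997.
Result = 0.0214·9.32·(+0.09063) / (0.0656·(-0.94997)) = -0.29007 rad/s; magnitude 0.29007 rad/s.

0.290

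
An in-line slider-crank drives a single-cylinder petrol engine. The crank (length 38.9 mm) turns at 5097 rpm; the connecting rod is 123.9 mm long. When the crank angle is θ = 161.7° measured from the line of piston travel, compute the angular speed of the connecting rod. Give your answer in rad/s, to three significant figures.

160

ω = 533.8 rad/s (converted from 5097 rpm).
The rod makes angle φ with the slider axis where L sinφ = r sinθ; differentiating, L cosφ·φ̇ = r ω cosθ.
L cosφ = √(L² − r² sin²θ) = 0.1233 m.
|ω_rod| = r ω |cosθ| / √(L² − r² sin²θ) = 0.0389·533.8·0.94943/0.1233 = 159.88 rad/s.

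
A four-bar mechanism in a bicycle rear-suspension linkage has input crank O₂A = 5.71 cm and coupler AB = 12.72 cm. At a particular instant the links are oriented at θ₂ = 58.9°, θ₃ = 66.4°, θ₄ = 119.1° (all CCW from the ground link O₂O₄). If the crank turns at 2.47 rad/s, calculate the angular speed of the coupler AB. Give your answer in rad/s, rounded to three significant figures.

1.21

ω₂ = 2.47 rad/s
Differentiating the loop-closure r₂e^{iθ₂}+r₃e^{iθ₃}=r₁+r₄e^{iθ₄} gives r₂ω₂e^{iθ₂}+r₃ω₃e^{iθ₃}=r₄ω₄e^{iθ₄}.
Eliminating the other unknown: ω₃ = r₂ω₂ sin(θ₄−θ₂) / [r₃ sin(θ₃−θ₄)].
Numerator sine = +0.86777; denominator sine = -0.79547.
Result = 0.0571·2.47·(+0.86777) / (0.1272·(-0.79547)) = -1.2095 rad/s; magnitude 1.2095 rad/s.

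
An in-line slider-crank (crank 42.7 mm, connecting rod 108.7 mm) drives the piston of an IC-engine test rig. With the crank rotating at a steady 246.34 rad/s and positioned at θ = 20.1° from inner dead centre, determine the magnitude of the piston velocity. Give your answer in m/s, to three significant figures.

4.96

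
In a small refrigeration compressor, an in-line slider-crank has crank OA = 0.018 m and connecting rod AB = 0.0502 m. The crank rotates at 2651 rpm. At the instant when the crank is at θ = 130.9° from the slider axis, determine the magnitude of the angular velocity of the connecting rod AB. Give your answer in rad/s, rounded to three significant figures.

ω = 277.6 rad/s (converted from 2651 rpm).
The rod makes angle φ with the slider axis where L sinφ = r sinθ; differentiating, L cosφ·φ̇ = r ω cosθ.
L cosφ = √(L² − r² sin²θ) = 0.048321 m.
|ω_rod| = r ω |cosθ| / √(L² − r² sin²θ) = 0.018·277.6·0.65474/0.048321 = 67.708 rad/s.

67.7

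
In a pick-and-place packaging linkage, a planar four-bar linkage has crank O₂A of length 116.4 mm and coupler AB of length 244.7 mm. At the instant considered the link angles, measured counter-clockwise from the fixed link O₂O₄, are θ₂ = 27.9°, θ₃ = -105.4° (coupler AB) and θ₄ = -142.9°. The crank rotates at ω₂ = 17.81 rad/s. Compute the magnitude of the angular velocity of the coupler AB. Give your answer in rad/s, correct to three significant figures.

ω₂ = 17.81 rad/s
Differentiating the loop-closure r₂e^{iθ₂}+r₃e^{iθ₃}=r₁+r₄e^{iθ₄} gives r₂ω₂e^{iθ₂}+r₃ω₃e^{iθ₃}=r₄ω₄e^{iθ₄}.
Eliminating the other unknown: ω₃ = r₂ω₂ sin(θ₄−θ₂) / [r₃ sin(θ₃−θ₄)].
Numerator sine = -0.15988; denominator sine = +0.60876.
Result = 0.1164·17.81·(-0.15988) / (0.2447·(+0.60876)) = -2.225 rad/s; magnitude 2.225 rad/s.

2.23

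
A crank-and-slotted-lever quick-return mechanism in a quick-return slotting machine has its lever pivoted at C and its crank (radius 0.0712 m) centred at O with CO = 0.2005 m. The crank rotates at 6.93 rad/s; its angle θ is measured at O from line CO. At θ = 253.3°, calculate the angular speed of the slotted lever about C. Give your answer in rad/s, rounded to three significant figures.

ω = 6.93 rad/s
Crank pin A relative to C: A = (d + r cosθ, r sinθ); lever angle φ = atan2(r sinθ, d + r cosθ).
Differentiating tanφ: φ̇ = rω(d cosθ + r)/(d² + r² + 2dr cosθ).
d² + r² + 2dr cosθ = |CA|² = 0.0370652 m²;  d cosθ + r = +0.013584 m.
|ω_lever| = |0.0712·6.93·+0.013584| / 0.0370652 = 0.18083 rad/s.

0.181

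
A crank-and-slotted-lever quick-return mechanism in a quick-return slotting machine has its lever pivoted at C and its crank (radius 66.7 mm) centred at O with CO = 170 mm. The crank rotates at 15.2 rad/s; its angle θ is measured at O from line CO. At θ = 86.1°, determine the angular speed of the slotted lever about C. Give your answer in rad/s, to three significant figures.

ω = 15.2 rad/s
Crank pin A relative to C: A = (d + r cosθ, r sinθ); lever angle φ = atan2(r sinθ, d + r cosθ).
Differentiating tanφ: φ̇ = rω(d cosθ + r)/(d² + r² + 2dr cosθ).
d² + r² + 2dr cosθ = |CA|² = 0.0348913 m²;  d cosθ + r = +0.078263 m.
|ω_lever| = |0.0667·15.2·+0.078263| / 0.0348913 = 2.2741 rad/s.

2.27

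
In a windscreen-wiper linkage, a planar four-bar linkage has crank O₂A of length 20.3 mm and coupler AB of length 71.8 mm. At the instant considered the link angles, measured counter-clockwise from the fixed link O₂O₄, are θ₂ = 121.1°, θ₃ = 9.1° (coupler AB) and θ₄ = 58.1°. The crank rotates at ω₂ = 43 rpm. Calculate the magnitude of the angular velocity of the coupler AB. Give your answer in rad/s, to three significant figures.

1.50

ω₂ = 4.503 rad/s (from 43 rpm).
Differentiating the loop-closure r₂e^{iθ₂}+r₃e^{iθ₃}=r₁+r₄e^{iθ₄} gives r₂ω₂e^{iθ₂}+r₃ω₃e^{iθ₃}=r₄ω₄e^{iθ₄}.
Eliminating the other unknown: ω₃ = r₂ω₂ sin(θ₄−θ₂) / [r₃ sin(θ₃−θ₄)].
Numerator sine = -0.89101; denominator sine = -0.75471.
Result = 0.0203·4.503·(-0.89101) / (0.0718·(-0.75471)) = +1.503 rad/s; magnitude 1.503 rad/s.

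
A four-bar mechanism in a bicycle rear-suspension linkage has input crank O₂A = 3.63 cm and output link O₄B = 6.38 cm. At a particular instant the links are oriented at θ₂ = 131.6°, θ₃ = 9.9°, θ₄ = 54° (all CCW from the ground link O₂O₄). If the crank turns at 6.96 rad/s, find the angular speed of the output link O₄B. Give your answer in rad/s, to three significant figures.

4.84

ω₂ = 6.96 rad/s
Differentiating the loop-closure r₂e^{iθ₂}+r₃e^{iθ₃}=r₁+r₄e^{iθ₄} gives r₂ω₂e^{iθ₂}+r₃ω₃e^{iθ₃}=r₄ω₄e^{iθ₄}.
Eliminating the other unknown: ω₄ = r₂ω₂ sin(θ₂−θ₃) / [r₄ sin(θ₄−θ₃)].
Numerator sine = +0.85081; denominator sine = +0.69591.
Result = 0.0363·6.96·(+0.85081) / (0.0638·(+0.69591)) = +4.8414 rad/s; magnitude 4.8414 rad/s.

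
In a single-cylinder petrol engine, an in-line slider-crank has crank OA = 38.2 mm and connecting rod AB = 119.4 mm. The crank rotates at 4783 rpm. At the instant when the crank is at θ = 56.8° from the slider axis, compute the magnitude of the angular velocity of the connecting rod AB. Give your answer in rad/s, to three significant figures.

91.1

ω = 500.9 rad/s (converted from 4783 rpm).
The rod makes angle φ with the slider axis where L sinφ = r sinθ; differentiating, L cosφ·φ̇ = r ω cosθ.
L cosφ = √(L² − r² sin²θ) = 0.11504 m.
|ω_rod| = r ω |cosθ| / √(L² − r² sin²θ) = 0.0382·500.9·0.54756/0.11504 = 91.069 rad/s.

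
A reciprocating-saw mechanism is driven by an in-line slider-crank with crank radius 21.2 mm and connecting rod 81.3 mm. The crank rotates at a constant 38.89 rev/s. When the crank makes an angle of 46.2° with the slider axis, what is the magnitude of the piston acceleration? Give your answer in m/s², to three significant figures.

868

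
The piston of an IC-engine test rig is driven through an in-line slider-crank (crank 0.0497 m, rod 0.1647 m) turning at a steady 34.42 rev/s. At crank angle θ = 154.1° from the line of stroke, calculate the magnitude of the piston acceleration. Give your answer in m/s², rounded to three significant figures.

1640

ω = 2π·34.4 = 216.3 rad/s
x(θ) = r cosθ + √(L² − r² sin²θ); with ω constant, a = ω²·d²x/dθ².
d²x/dθ² = −r cosθ − r²(cos2θ)/√u − r⁴ sin²2θ/(4u^{3/2}),  u = L² − r² sin²θ = 0.0266548 m².
Substituting r = 0.0497 m, L = 0.1647 m, θ = 154.1°: d²x/dθ² = +0.035135 m.
a = ω²·d²x/dθ² = (216.3)²·(+0.035135) = +1643.3 m/s²;  |a| = 1643.3 m/s².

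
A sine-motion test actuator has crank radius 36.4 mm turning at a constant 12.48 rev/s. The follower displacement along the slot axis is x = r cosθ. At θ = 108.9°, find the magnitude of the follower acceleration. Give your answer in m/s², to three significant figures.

72.5

ω = 78.41 rad/s (from 12.48 rev/s).
x = r cosθ ⇒ ẍ = −rω² cosθ (ω constant).
|a| = rω²|cosθ| = 0.0364·(78.41)²·|cos 108.9°| = 72.498 m/s².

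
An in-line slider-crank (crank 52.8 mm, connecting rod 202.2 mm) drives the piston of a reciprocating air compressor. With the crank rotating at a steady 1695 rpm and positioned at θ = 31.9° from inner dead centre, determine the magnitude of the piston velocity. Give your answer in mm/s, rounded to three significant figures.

6060

ω = 2π·1695/60 = 177.5 rad/s
For an in-line slider-crank, x = r cosθ + √(L² − r² sin²θ), so v = −rω sinθ·[1 + r cosθ/√(L² − r² sin²θ)].
With r = 0.0528 m, L = 0.2022 m, θ = 31.9°: √(L² − r² sin²θ) = 0.20027 m.
v = −0.0528·177.5·0.52844·[1 + 0.0528·0.84897/0.20027] = -6.0611 m/s.
|v| = 6.0611 m/s = 6061.1 mm/s.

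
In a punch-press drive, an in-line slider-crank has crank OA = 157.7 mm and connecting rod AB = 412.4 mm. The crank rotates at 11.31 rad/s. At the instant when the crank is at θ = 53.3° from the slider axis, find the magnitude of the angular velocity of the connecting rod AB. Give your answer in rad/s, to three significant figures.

ω = 11.31 rad/s
The rod makes angle φ with the slider axis where L sinφ = r sinθ; differentiating, L cosφ·φ̇ = r ω cosθ.
L cosφ = √(L² − r² sin²θ) = 0.39254 m.
|ω_rod| = r ω |cosθ| / √(L² − r² sin²θ) = 0.1577·11.31·0.59763/0.39254 = 2.7154 rad/s.

2.72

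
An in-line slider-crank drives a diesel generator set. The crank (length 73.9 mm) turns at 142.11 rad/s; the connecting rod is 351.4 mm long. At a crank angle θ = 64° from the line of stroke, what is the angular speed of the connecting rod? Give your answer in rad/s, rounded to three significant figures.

ω = 142.1 rad/s
The rod makes angle φ with the slider axis where L sinφ = r sinθ; differentiating, L cosφ·φ̇ = r ω cosθ.
L cosφ = √(L² − r² sin²θ) = 0.34507 m.
|ω_rod| = r ω |cosθ| / √(L² − r² sin²θ) = 0.0739·142.1·0.43837/0.34507 = 13.342 rad/s.

13.3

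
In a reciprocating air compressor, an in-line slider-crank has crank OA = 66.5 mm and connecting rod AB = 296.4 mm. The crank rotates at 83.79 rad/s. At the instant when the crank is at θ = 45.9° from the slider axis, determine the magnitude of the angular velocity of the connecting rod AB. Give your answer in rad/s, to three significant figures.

ω = 83.79 rad/s
The rod makes angle φ with the slider axis where L sinφ = r sinθ; differentiating, L cosφ·φ̇ = r ω cosθ.
L cosφ = √(L² − r² sin²θ) = 0.29253 m.
|ω_rod| = r ω |cosθ| / √(L² − r² sin²θ) = 0.0665·83.79·0.69591/0.29253 = 13.256 rad/s.

13.3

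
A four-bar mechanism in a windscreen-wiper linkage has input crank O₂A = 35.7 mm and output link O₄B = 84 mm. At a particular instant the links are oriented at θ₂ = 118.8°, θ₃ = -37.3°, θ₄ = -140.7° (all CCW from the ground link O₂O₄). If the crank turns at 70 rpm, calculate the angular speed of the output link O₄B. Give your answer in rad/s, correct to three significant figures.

1.30

ω₂ = 7.33 rad/s (from 70 rpm).
Differentiating the loop-closure r₂e^{iθ₂}+r₃e^{iθ₃}=r₁+r₄e^{iθ₄} gives r₂ω₂e^{iθ₂}+r₃ω₃e^{iθ₃}=r₄ω₄e^{iθ₄}.
Eliminating the other unknown: ω₄ = r₂ω₂ sin(θ₂−θ₃) / [r₄ sin(θ₄−θ₃)].
Numerator sine = +0.40514; denominator sine = -0.97278.
Result = 0.0357·7.33·(+0.40514) / (0.084·(-0.97278)) = -1.2975 rad/s; magnitude 1.2975 rad/s.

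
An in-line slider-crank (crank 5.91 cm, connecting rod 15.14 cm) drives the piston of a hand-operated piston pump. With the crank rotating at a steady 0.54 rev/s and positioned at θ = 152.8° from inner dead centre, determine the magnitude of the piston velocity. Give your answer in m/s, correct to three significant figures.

0.0593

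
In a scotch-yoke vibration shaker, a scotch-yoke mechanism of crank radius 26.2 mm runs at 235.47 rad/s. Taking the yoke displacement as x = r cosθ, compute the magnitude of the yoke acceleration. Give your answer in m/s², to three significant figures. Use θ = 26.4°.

ω = 235.5 rad/s
x = r cosθ ⇒ ẍ = −rω² cosθ (ω constant).
|a| = rω²|cosθ| = 0.0262·(235.5)²·|cos 26.4°| = 1301.2 m/s².

1300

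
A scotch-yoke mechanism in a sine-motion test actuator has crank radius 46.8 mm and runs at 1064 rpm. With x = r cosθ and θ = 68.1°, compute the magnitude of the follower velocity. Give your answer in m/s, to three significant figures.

4.84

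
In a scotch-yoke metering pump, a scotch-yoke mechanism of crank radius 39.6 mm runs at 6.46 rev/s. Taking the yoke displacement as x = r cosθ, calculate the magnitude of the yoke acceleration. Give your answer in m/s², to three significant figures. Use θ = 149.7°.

ω = 40.59 rad/s (from 6.46 rev/s).
x = r cosθ ⇒ ẍ = −rω² cosθ (ω constant).
|a| = rω²|cosθ| = 0.0396·(40.59)²·|cos 149.7°| = 56.329 m/s².

56.3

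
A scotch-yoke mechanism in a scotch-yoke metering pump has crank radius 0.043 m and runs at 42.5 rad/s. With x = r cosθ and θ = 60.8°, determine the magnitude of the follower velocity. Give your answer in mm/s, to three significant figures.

ω = 42.5 rad/s
x = r cosθ ⇒ ẋ = −rω sinθ.
|v| = rω|sinθ| = 0.043·42.5·|sin 60.8°| = 1.5953 m/s = 1595.3 mm/s.

1600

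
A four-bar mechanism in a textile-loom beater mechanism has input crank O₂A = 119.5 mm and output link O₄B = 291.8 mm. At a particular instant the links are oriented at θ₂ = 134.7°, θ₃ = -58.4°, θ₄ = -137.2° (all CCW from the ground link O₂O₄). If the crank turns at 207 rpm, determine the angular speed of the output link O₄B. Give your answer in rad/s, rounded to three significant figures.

2.05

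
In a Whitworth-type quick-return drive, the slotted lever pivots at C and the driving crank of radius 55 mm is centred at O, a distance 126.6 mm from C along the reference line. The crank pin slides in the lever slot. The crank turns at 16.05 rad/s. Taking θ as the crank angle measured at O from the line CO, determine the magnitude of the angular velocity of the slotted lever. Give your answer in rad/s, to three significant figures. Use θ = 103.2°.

1.45

ω = 16.05 rad/s
Crank pin A relative to C: A = (d + r cosθ, r sinθ); lever angle φ = atan2(r sinθ, d + r cosθ).
Differentiating tanφ: φ̇ = rω(d cosθ + r)/(d² + r² + 2dr cosθ).
d² + r² + 2dr cosθ = |CA|² = 0.0158725 m²;  d cosθ + r = +0.026091 m.
|ω_lever| = |0.055·16.05·+0.026091| / 0.0158725 = 1.451 rad/s.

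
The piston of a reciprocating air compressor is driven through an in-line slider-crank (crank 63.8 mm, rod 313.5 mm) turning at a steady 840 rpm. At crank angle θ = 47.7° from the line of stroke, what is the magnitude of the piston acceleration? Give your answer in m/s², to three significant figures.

324

ω = 2π·840/60 = 87.96 rad/s
x(θ) = r cosθ + √(L² − r² sin²θ); with ω constant, a = ω²·d²x/dθ².
d²x/dθ² = −r cosθ − r²(cos2θ)/√u − r⁴ sin²2θ/(4u^{3/2}),  u = L² − r² sin²θ = 0.0960555 m².
Substituting r = 0.0638 m, L = 0.3135 m, θ = 47.7°: d²x/dθ² = -0.04184 m.
a = ω²·d²x/dθ² = (87.96)²·(-0.04184) = -323.75 m/s²;  |a| = 323.75 m/s².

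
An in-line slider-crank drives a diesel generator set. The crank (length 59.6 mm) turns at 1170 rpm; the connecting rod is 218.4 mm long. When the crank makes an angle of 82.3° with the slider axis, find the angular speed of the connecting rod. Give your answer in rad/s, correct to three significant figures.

4.65

ω = 122.5 rad/s (converted from 1170 rpm).
The rod makes angle φ with the slider axis where L sinφ = r sinθ; differentiating, L cosφ·φ̇ = r ω cosθ.
L cosφ = √(L² − r² sin²θ) = 0.21026 m.
|ω_rod| = r ω |cosθ| / √(L² − r² sin²θ) = 0.0596·122.5·0.13399/0.21026 = 4.6533 rad/s.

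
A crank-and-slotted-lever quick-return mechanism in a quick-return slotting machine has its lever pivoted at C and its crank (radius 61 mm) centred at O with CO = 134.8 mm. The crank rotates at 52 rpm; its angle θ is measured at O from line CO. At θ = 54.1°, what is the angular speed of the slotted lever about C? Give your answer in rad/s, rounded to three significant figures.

ω = 5.445 rad/s (from 52 rpm).
Crank pin A relative to C: A = (d + r cosθ, r sinθ); lever angle φ = atan2(r sinθ, d + r cosθ).
Differentiating tanφ: φ̇ = rω(d cosθ + r)/(d² + r² + 2dr cosθ).
d² + r² + 2dr cosθ = |CA|² = 0.0315353 m²;  d cosθ + r = +0.14004 m.
|ω_lever| = |0.061·5.445·+0.14004| / 0.0315353 = 1.4751 rad/s.

1.48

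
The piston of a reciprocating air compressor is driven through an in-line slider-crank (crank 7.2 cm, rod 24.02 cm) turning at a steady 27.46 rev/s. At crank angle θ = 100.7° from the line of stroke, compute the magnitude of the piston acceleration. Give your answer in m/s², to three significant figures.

1020

ω = 2π·27.5 = 172.5 rad/s
x(θ) = r cosθ + √(L² − r² sin²θ); with ω constant, a = ω²·d²x/dθ².
d²x/dθ² = −r cosθ − r²(cos2θ)/√u − r⁴ sin²2θ/(4u^{3/2}),  u = L² − r² sin²θ = 0.0526907 m².
Substituting r = 0.072 m, L = 0.2402 m, θ = 100.7°: d²x/dθ² = +0.034321 m.
a = ω²·d²x/dθ² = (172.5)²·(+0.034321) = +1021.7 m/s²;  |a| = 1021.7 m/s².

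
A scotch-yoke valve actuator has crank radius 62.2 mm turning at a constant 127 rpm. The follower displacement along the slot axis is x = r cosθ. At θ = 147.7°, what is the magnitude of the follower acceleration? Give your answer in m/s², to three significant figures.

ω = 13.3 rad/s (from 127 rpm).
x = r cosθ ⇒ ẍ = −rω² cosθ (ω constant).
|a| = rω²|cosθ| = 0.0622·(13.3)²·|cos 147.7°| = 9.2992 m/s².

9.30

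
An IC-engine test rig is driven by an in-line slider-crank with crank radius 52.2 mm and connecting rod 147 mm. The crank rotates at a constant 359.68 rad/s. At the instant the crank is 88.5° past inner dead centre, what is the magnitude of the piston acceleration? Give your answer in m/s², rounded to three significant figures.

ω = 359.7 rad/s
x(θ) = r cosθ + √(L² − r² sin²θ); with ω constant, a = ω²·d²x/dθ².
d²x/dθ² = −r cosθ − r²(cos2θ)/√u − r⁴ sin²2θ/(4u^{3/2}),  u = L² − r² sin²θ = 0.018886 m².
Substituting r = 0.0522 m, L = 0.147 m, θ = 88.5°: d²x/dθ² = +0.018432 m.
a = ω²·d²x/dθ² = (359.7)²·(+0.018432) = +2384.5 m/s²;  |a| = 2384.5 m/s².

2380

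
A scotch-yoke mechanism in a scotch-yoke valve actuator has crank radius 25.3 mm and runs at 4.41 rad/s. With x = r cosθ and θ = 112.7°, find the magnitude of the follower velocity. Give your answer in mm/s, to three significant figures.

ω = 4.41 rad/s
x = r cosθ ⇒ ẋ = −rω sinθ.
|v| = rω|sinθ| = 0.0253·4.41·|sin 112.7°| = 0.10293 m/s = 102.93 mm/s.

103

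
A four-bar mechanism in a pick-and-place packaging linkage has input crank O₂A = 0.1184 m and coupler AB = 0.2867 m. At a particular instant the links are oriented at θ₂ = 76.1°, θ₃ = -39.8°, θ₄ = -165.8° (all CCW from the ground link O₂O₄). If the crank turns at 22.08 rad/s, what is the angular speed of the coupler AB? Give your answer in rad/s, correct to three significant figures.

ω₂ = 22.08 rad/s
Differentiating the loop-closure r₂e^{iθ₂}+r₃e^{iθ₃}=r₁+r₄e^{iθ₄} gives r₂ω₂e^{iθ₂}+r₃ω₃e^{iθ₃}=r₄ω₄e^{iθ₄}.
Eliminating the other unknown: ω₃ = r₂ω₂ sin(θ₄−θ₂) / [r₃ sin(θ₃−θ₄)].
Numerator sine = +0.88213; denominator sine = +0.80902.
Result = 0.1184·22.08·(+0.88213) / (0.2867·(+0.80902)) = +9.9425 rad/s; magnitude 9.9425 rad/s.

9.94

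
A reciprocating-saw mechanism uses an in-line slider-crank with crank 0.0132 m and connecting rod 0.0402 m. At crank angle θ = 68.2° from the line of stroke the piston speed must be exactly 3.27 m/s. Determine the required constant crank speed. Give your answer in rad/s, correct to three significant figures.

For an in-line slider-crank, |v_piston| = rω|sinθ|·[1 + r cosθ/√(L² − r² sin²θ)].
With r = 0.0132 m, L = 0.0402 m, θ = 68.2°: the bracketed kinematic factor |dx/dθ| = 0.013825 m.
ω = v/|dx/dθ| = 3.27/0.013825 = 236.52 rad/s.

237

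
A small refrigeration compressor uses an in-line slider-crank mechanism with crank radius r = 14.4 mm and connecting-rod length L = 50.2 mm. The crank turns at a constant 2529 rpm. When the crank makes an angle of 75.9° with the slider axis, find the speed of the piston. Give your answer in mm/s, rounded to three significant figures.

ω = 2π·2529/60 = 264.8 rad/s
For an in-line slider-crank, x = r cosθ + √(L² − r² sin²θ), so v = −rω sinθ·[1 + r cosθ/√(L² − r² sin²θ)].
With r = 0.0144 m, L = 0.0502 m, θ = 75.9°: √(L² − r² sin²θ) = 0.048218 m.
v = −0.0144·264.8·0.96987·[1 + 0.0144·0.24362/0.048218] = -3.9678 m/s.
|v| = 3.9678 m/s = 3967.8 mm/s.

3970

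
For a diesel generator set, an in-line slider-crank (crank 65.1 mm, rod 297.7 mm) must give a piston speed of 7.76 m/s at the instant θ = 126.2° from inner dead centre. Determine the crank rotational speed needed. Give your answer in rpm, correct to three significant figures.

1620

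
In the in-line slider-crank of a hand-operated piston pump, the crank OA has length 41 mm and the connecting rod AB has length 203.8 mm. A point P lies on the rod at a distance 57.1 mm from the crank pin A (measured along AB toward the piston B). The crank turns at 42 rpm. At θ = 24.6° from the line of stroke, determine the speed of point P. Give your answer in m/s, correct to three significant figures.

0.142

ω = 4.398 rad/s.  Crank-pin speed |V_A| = rω = 0.18033 m/s, perpendicular to OA.
Rod angle: sinφ = −(r/L) sinθ ⇒ φ = -4.804°; ω_rod = −rω cosθ/√(L²−r²sin²θ) = -0.80735 rad/s.
V_P = V_A + ω_rod × AP, with AP = 0.0571 m along the rod.
Components: V_Px = −rω sinθ − a·ω_rod·sinφ = -0.078928 m/s;  V_Py = rω cosθ + a·ω_rod·cosφ = +0.11802 m/s.
|V_P| = √(V_Px² + V_Py²) = 0.14198 m/s.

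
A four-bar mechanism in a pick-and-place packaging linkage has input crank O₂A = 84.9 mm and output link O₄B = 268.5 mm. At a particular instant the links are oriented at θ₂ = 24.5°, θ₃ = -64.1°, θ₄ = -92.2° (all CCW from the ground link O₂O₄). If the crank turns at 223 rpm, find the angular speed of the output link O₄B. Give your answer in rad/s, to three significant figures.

15.7

ω₂ = 23.35 rad/s (from 223 rpm).
Differentiating the loop-closure r₂e^{iθ₂}+r₃e^{iθ₃}=r₁+r₄e^{iθ₄} gives r₂ω₂e^{iθ₂}+r₃ω₃e^{iθ₃}=r₄ω₄e^{iθ₄}.
Eliminating the other unknown: ω₄ = r₂ω₂ sin(θ₂−θ₃) / [r₄ sin(θ₄−θ₃)].
Numerator sine = +0.99970; denominator sine = -0.47101.
Result = 0.0849·23.35·(+0.99970) / (0.2685·(-0.47101)) = -15.672 rad/s; magnitude 15.672 rad/s.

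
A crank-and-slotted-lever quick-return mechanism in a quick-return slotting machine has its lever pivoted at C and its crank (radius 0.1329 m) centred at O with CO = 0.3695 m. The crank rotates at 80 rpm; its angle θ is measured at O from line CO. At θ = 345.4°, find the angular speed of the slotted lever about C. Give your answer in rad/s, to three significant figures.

ω = 8.378 rad/s (from 80 rpm).
Crank pin A relative to C: A = (d + r cosθ, r sinθ); lever angle φ = atan2(r sinθ, d + r cosθ).
Differentiating tanφ: φ̇ = rω(d cosθ + r)/(d² + r² + 2dr cosθ).
d² + r² + 2dr cosθ = |CA|² = 0.249234 m²;  d cosθ + r = +0.49047 m.
|ω_lever| = |0.1329·8.378·+0.49047| / 0.249234 = 2.191 rad/s.

2.19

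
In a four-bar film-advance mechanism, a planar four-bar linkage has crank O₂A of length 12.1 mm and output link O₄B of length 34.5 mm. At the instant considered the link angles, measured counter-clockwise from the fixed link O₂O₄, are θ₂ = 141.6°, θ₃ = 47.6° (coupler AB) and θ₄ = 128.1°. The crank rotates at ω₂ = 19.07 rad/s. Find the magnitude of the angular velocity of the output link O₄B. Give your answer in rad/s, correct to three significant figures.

6.76

ω₂ = 19.07 rad/s
Differentiating the loop-closure r₂e^{iθ₂}+r₃e^{iθ₃}=r₁+r₄e^{iθ₄} gives r₂ω₂e^{iθ₂}+r₃ω₃e^{iθ₃}=r₄ω₄e^{iθ₄}.
Eliminating the other unknown: ω₄ = r₂ω₂ sin(θ₂−θ₃) / [r₄ sin(θ₄−θ₃)].
Numerator sine = +0.99756; denominator sine = +0.98629.
Result = 0.0121·19.07·(+0.99756) / (0.0345·(+0.98629)) = +6.7648 rad/s; magnitude 6.7648 rad/s.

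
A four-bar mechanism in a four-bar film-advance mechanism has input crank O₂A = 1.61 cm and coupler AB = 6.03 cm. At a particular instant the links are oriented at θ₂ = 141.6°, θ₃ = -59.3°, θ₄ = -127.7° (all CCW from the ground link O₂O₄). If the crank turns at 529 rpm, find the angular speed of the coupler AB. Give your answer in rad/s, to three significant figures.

ω₂ = 55.4 rad/s (from 529 rpm).
Differentiating the loop-closure r₂e^{iθ₂}+r₃e^{iθ₃}=r₁+r₄e^{iθ₄} gives r₂ω₂e^{iθ₂}+r₃ω₃e^{iθ₃}=r₄ω₄e^{iθ₄}.
Eliminating the other unknown: ω₃ = r₂ω₂ sin(θ₄−θ₂) / [r₃ sin(θ₃−θ₄)].
Numerator sine = +0.99993; denominator sine = +0.92978.
Result = 0.0161·55.4·(+0.99993) / (0.0603·(+0.92978)) = +15.907 rad/s; magnitude 15.907 rad/s.

15.9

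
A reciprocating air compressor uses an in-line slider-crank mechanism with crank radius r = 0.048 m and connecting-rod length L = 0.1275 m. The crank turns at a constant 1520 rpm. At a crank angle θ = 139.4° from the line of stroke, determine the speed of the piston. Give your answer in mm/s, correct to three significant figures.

ω = 2π·1520/60 = 159.2 rad/s
For an in-line slider-crank, x = r cosθ + √(L² − r² sin²θ), so v = −rω sinθ·[1 + r cosθ/√(L² − r² sin²θ)].
With r = 0.048 m, L = 0.1275 m, θ = 139.4°: √(L² − r² sin²θ) = 0.12361 m.
v = −0.048·159.2·0.65077·[1 + 0.048·-0.75927/0.12361] = -3.5062 m/s.
|v| = 3.5062 m/s = 3506.2 mm/s.

3510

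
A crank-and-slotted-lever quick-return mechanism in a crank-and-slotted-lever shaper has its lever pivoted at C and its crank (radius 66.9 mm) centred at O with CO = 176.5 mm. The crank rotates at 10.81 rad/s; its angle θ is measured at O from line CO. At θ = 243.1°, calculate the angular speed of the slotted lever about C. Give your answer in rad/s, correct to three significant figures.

0.376

ω = 10.81 rad/s
Crank pin A relative to C: A = (d + r cosθ, r sinθ); lever angle φ = atan2(r sinθ, d + r cosθ).
Differentiating tanφ: φ̇ = rω(d cosθ + r)/(d² + r² + 2dr cosθ).
d² + r² + 2dr cosθ = |CA|² = 0.0249433 m²;  d cosθ + r = -0.012955 m.
|ω_lever| = |0.0669·10.81·-0.012955| / 0.0249433 = 0.3756 rad/s.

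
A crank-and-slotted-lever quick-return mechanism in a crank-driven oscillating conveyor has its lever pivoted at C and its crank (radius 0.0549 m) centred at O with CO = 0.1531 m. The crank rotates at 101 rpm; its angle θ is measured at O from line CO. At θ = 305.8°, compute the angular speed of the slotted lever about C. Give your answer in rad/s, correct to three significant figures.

2.31

ω = 10.58 rad/s (from 101 rpm).
Crank pin A relative to C: A = (d + r cosθ, r sinθ); lever angle φ = atan2(r sinθ, d + r cosθ).
Differentiating tanφ: φ̇ = rω(d cosθ + r)/(d² + r² + 2dr cosθ).
d² + r² + 2dr cosθ = |CA|² = 0.036287 m²;  d cosθ + r = +0.14446 m.
|ω_lever| = |0.0549·10.58·+0.14446| / 0.036287 = 2.3116 rad/s.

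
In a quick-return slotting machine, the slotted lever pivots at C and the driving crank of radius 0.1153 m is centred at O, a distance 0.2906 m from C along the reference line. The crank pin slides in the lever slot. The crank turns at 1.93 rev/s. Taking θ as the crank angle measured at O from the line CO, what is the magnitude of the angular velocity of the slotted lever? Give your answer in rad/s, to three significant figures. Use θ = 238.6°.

ω = 12.13 rad/s (from 1.93 rev/s).
Crank pin A relative to C: A = (d + r cosθ, r sinθ); lever angle φ = atan2(r sinθ, d + r cosθ).
Differentiating tanφ: φ̇ = rω(d cosθ + r)/(d² + r² + 2dr cosθ).
d² + r² + 2dr cosθ = |CA|² = 0.0628284 m²;  d cosθ + r = -0.036105 m.
|ω_lever| = |0.1153·12.13·-0.036105| / 0.0628284 = 0.80349 rad/s.

0.803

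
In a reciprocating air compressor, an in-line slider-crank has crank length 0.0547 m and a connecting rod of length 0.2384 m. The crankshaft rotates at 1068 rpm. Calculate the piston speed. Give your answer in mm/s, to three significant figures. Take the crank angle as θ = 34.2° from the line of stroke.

4100

ω = 2π·1068/60 = 111.8 rad/s
For an in-line slider-crank, x = r cosθ + √(L² − r² sin²θ), so v = −rω sinθ·[1 + r cosθ/√(L² − r² sin²θ)].
With r = 0.0547 m, L = 0.2384 m, θ = 34.2°: √(L² − r² sin²θ) = 0.23641 m.
v = −0.0547·111.8·0.56208·[1 + 0.0547·0.82708/0.23641] = -4.0967 m/s.
|v| = 4.0967 m/s = 4096.7 mm/s.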